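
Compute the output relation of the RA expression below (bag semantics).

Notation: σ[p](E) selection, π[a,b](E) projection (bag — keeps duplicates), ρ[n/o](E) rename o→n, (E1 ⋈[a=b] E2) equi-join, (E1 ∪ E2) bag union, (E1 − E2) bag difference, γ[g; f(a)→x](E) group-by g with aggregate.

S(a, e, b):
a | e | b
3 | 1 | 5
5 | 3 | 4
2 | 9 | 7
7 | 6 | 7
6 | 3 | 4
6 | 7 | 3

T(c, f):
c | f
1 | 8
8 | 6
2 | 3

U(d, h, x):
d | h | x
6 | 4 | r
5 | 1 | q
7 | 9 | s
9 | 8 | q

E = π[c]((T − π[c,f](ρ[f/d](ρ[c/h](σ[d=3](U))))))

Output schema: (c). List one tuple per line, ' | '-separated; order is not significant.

Per-node cardinality:
  T → 3
  U → 4
  σ[d=3](U) → 0
  ρ[c/h](σ[d=3](U)) → 0
  ρ[f/d](ρ[c/h](σ[d=3](U))) → 0
  π[c,f](ρ[f/d](ρ[c/h](σ[d=3](U)))) → 0
  (T − π[c,f](ρ[f/d](ρ[c/h](σ[d=3](U))))) → 3
  π[c]((T − π[c,f](ρ[f/d](ρ[c/h](σ[d=3](U)))))) → 3

== RESULT ==
c
1
2
8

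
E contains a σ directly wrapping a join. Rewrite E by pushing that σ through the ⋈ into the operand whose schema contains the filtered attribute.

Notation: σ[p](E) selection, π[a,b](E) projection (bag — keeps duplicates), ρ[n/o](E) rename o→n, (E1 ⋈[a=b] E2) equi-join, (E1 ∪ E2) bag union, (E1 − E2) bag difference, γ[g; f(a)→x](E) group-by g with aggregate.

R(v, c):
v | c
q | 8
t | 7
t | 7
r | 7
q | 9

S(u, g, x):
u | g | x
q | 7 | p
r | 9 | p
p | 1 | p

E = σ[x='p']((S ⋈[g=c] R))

σ filters on x, owned by the left side.
E' = (σ[x='p'](S) ⋈[g=c] R)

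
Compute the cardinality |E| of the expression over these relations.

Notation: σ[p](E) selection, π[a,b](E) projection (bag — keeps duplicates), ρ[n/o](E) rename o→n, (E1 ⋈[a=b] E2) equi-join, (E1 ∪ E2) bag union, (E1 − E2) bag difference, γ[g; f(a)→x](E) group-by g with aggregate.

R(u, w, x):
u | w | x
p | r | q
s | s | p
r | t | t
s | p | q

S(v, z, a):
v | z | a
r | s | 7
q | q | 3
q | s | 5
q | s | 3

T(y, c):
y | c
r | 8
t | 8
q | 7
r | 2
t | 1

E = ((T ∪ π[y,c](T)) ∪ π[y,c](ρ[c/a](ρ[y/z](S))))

Per-node cardinality:
  T → 5
  T → 5
  π[y,c](T) → 5
  (T ∪ π[y,c](T)) → 10
  S → 4
  ρ[y/z](S) → 4
  ρ[c/a](ρ[y/z](S)) → 4
  π[y,c](ρ[c/a](ρ[y/z](S))) → 4
  ((T ∪ π[y,c](T)) ∪ π[y,c](ρ[c/a](ρ[y/z](S)))) → 14

|E| = 14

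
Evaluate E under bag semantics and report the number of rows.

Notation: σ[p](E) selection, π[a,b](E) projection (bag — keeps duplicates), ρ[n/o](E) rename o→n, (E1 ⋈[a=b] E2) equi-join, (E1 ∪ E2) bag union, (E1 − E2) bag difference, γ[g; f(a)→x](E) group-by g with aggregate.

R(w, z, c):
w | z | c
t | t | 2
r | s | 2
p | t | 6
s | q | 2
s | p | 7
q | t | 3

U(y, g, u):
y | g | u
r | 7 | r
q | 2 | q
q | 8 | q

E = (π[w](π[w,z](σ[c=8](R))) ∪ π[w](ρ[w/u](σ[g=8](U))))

Subexpression sizes:
  R → 6
  σ[c=8](R) → 0
  π[w,z](σ[c=8](R)) → 0
  π[w](π[w,z](σ[c=8](R))) → 0
  U → 3
  σ[g=8](U) → 1
  ρ[w/u](σ[g=8](U)) → 1
  π[w](ρ[w/u](σ[g=8](U))) → 1
  (π[w](π[w,z](σ[c=8](R))) ∪ π[w](ρ[w/u](σ[g=8](U)))) → 1

|E| = 1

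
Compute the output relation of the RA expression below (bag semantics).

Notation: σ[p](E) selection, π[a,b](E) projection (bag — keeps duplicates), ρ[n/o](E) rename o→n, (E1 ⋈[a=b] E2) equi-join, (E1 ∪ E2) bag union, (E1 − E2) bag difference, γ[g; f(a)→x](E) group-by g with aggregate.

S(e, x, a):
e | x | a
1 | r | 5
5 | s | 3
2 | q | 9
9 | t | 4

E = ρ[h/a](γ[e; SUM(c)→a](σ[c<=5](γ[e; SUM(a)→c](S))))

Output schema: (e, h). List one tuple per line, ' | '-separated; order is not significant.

Stepwise |·|:
  S → 4
  γ[e; SUM(a)→c](S) → 4
  σ[c<=5](γ[e; SUM(a)→c](S)) → 3
  γ[e; SUM(c)→a](σ[c<=5](γ[e; SUM(a)→c](S))) → 3
  ρ[h/a](γ[e; SUM(c)→a](σ[c<=5](γ[e; SUM(a)→c](S)))) → 3

== RESULT ==
e | h
1 | 5
5 | 3
9 | 4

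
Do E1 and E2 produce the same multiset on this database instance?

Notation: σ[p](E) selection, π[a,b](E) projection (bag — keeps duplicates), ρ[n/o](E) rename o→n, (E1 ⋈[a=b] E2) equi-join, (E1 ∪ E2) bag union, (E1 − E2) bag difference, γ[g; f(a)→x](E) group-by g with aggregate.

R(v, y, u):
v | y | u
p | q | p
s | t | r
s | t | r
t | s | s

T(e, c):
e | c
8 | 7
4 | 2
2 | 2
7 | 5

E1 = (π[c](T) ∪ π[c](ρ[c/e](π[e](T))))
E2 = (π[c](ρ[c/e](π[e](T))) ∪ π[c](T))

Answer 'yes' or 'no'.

E1 per-node cardinality:
  T → 4
  π[c](T) → 4
  T → 4
  π[e](T) → 4
  ρ[c/e](π[e](T)) → 4
  π[c](ρ[c/e](π[e](T))) → 4
  (π[c](T) ∪ π[c](ρ[c/e](π[e](T)))) → 8
E2 per-node cardinality:
  T → 4
  π[e](T) → 4
  ρ[c/e](π[e](T)) → 4
  π[c](ρ[c/e](π[e](T))) → 4
  T → 4
  π[c](T) → 4
  (π[c](ρ[c/e](π[e](T))) ∪ π[c](T)) → 8

E1 and E2 produce the same multiset:
c
2
2
2
4
5
7
7
8

yes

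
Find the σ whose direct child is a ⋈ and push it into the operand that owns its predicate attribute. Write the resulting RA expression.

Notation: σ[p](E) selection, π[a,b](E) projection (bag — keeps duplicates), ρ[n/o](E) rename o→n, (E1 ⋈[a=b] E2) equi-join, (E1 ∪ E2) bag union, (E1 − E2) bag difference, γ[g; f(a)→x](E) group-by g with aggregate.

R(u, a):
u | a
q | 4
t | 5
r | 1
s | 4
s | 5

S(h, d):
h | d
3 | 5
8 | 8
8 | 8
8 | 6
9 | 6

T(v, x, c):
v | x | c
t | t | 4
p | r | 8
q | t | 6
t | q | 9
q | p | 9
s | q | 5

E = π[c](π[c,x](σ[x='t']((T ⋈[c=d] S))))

σ filters on x, owned by the left side.
E' = π[c](π[c,x]((σ[x='t'](T) ⋈[c=d] S)))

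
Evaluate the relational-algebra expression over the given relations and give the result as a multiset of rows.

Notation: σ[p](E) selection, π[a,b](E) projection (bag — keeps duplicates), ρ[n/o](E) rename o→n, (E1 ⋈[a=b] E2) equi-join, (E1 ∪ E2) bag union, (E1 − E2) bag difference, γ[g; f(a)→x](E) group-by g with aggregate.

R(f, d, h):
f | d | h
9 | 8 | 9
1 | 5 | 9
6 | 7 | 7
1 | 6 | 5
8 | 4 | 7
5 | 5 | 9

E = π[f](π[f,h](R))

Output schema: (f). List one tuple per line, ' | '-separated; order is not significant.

Stepwise |·|:
  R → 6
  π[f,h](R) → 6
  π[f](π[f,h](R)) → 6

== RESULT ==
f
1
1
5
6
8
9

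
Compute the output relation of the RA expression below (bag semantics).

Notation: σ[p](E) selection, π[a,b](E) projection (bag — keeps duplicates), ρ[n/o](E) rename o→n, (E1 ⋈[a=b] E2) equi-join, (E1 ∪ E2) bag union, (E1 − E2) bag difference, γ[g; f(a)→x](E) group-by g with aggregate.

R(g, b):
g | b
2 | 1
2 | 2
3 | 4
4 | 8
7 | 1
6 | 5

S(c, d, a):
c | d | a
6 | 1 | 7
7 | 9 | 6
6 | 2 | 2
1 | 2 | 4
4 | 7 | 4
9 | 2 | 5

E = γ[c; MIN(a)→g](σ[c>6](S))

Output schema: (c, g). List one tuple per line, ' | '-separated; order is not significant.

Stepwise |·|:
  S → 6
  σ[c>6](S) → 2
  γ[c; MIN(a)→g](σ[c>6](S)) → 2

== RESULT ==
c | g
7 | 6
9 | 5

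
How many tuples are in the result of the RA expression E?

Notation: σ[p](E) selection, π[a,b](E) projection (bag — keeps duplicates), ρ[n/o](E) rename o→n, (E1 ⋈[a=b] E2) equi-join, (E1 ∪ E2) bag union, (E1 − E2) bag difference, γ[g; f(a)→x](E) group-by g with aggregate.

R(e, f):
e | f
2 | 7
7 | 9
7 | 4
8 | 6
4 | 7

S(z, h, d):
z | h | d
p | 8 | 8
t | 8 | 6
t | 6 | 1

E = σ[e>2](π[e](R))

Row counts bottom-up:
  R → 5
  π[e](R) → 5
  σ[e>2](π[e](R)) → 4

|E| = 4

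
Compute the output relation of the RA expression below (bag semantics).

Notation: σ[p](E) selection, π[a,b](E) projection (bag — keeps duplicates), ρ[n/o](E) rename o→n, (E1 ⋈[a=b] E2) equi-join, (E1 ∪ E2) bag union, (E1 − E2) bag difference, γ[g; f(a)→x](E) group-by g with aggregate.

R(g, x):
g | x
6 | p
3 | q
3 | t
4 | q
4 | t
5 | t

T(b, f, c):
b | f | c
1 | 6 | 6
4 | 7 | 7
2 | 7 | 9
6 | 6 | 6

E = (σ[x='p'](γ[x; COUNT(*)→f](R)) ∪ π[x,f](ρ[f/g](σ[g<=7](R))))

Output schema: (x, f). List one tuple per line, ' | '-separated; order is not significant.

Subexpression sizes:
  R → 6
  γ[x; COUNT(*)→f](R) → 3
  σ[x='p'](γ[x; COUNT(*)→f](R)) → 1
  R → 6
  σ[g<=7](R) → 6
  ρ[f/g](σ[g<=7](R)) → 6
  π[x,f](ρ[f/g](σ[g<=7](R))) → 6
  (σ[x='p'](γ[x; COUNT(*)→f](R)) ∪ π[x,f](ρ[f/g](σ[g<=7](R)))) → 7

== RESULT ==
x | f
p | 1
p | 6
q | 3
q | 4
t | 3
t | 4
t | 5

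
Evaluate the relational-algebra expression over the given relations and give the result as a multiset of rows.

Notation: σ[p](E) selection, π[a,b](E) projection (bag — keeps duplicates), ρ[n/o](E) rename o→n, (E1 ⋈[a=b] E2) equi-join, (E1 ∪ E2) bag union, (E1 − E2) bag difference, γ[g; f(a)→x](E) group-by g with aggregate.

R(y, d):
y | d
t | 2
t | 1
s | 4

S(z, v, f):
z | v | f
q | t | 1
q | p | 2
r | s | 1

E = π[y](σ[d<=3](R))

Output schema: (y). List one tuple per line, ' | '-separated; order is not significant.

Subexpression sizes:
  R → 3
  σ[d<=3](R) → 2
  π[y](σ[d<=3](R)) → 2

== RESULT ==
y
t
t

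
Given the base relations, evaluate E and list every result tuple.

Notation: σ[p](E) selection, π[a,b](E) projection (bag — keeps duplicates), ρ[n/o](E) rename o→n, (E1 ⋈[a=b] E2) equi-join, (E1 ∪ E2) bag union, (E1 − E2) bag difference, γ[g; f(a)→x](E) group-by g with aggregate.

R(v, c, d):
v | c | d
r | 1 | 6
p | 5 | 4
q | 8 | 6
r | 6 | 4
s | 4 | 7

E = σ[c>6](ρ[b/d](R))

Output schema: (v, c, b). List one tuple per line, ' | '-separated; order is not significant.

Subexpression sizes:
  R → 5
  ρ[b/d](R) → 5
  σ[c>6](ρ[b/d](R)) → 1

== RESULT ==
v | c | b
q | 8 | 6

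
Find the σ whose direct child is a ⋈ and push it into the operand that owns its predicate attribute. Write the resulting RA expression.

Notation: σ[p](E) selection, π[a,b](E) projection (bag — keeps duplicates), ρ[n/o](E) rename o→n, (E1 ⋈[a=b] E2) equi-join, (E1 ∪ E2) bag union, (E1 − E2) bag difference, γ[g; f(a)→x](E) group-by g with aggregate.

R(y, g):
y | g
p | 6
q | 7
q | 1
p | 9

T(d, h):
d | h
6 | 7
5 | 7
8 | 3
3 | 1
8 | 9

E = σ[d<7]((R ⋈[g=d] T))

σ filters on d, owned by the right side.
E' = (R ⋈[g=d] σ[d<7](T))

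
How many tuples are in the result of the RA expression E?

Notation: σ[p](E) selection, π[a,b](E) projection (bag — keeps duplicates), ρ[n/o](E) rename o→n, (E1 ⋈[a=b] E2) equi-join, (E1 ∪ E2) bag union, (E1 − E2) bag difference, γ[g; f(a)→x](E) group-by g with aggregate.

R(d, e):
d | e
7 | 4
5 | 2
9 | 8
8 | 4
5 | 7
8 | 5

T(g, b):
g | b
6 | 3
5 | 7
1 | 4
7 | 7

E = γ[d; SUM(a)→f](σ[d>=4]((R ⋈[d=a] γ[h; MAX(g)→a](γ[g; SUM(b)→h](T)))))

Per-node cardinality:
  R → 6
  T → 4
  γ[g; SUM(b)→h](T) → 4
  γ[h; MAX(g)→a](γ[g; SUM(b)→h](T)) → 3
  (R ⋈[d=a] γ[h; MAX(g)→a](γ[g; SUM(b)→h](T))) → 1
  σ[d>=4]((R ⋈[d=a] γ[h; MAX(g)→a](γ[g; SUM(b)→h](T)))) → 1
  γ[d; SUM(a)→f](σ[d>=4]((R ⋈[d=a] γ[h; MAX(g)→a](γ[g; SUM(b)→h](T))))) → 1

|E| = 1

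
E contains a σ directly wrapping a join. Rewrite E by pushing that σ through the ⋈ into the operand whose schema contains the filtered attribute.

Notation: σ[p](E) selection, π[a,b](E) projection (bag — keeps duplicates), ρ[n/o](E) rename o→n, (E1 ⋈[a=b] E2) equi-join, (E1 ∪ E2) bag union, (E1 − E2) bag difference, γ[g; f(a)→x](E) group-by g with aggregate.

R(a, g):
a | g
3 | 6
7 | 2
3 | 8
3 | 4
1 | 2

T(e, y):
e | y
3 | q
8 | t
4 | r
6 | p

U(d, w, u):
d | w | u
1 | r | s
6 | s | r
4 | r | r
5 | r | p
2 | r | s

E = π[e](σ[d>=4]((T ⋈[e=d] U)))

σ filters on d, owned by the right side.
E' = π[e]((T ⋈[e=d] σ[d>=4](U)))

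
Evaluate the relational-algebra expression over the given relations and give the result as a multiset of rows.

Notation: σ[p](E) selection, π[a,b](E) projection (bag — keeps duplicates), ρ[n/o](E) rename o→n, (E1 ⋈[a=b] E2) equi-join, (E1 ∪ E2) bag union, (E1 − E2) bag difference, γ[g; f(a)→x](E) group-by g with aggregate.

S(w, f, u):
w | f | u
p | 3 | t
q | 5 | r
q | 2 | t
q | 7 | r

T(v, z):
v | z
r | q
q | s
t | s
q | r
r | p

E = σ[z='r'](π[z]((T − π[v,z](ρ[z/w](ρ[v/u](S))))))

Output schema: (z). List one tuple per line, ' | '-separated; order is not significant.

Row counts bottom-up:
  T → 5
  S → 4
  ρ[v/u](S) → 4
  ρ[z/w](ρ[v/u](S)) → 4
  π[v,z](ρ[z/w](ρ[v/u](S))) → 4
  (T − π[v,z](ρ[z/w](ρ[v/u](S)))) → 4
  π[z]((T − π[v,z](ρ[z/w](ρ[v/u](S))))) → 4
  σ[z='r'](π[z]((T − π[v,z](ρ[z/w](ρ[v/u](S)))))) → 1

== RESULT ==
z
r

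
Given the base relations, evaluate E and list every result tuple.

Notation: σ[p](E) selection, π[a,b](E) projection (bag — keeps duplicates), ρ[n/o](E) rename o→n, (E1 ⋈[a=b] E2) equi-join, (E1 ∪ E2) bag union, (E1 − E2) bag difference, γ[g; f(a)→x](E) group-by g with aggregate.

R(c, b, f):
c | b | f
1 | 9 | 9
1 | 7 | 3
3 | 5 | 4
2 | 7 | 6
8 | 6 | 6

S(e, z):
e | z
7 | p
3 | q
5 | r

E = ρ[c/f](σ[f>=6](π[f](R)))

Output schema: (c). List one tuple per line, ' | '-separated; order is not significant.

Row counts bottom-up:
  R → 5
  π[f](R) → 5
  σ[f>=6](π[f](R)) → 3
  ρ[c/f](σ[f>=6](π[f](R))) → 3

== RESULT ==
c
6
6
9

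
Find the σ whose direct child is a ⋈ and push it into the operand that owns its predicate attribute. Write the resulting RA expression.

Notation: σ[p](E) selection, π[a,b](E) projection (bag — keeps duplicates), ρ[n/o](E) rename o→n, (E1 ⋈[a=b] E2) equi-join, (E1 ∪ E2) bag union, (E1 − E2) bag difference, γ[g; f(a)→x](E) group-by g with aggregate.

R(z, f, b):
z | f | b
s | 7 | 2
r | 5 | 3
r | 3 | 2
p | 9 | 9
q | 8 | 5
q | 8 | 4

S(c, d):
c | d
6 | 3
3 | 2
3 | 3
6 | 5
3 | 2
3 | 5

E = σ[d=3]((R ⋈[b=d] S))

σ filters on d, owned by the right side.
E' = (R ⋈[b=d] σ[d=3](S))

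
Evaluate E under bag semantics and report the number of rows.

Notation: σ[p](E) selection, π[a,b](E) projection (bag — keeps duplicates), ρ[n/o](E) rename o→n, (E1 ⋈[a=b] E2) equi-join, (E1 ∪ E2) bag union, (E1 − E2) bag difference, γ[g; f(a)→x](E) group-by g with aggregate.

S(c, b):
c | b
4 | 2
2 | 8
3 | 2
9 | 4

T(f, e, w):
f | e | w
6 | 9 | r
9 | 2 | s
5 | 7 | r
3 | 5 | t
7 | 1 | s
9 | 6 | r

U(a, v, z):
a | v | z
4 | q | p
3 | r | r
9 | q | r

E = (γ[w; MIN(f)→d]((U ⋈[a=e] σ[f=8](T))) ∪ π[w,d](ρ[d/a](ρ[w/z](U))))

Row counts bottom-up:
  U → 3
  T → 6
  σ[f=8](T) → 0
  (U ⋈[a=e] σ[f=8](T)) → 0
  γ[w; MIN(f)→d]((U ⋈[a=e] σ[f=8](T))) → 0
  U → 3
  ρ[w/z](U) → 3
  ρ[d/a](ρ[w/z](U)) → 3
  π[w,d](ρ[d/a](ρ[w/z](U))) → 3
  (γ[w; MIN(f)→d]((U ⋈[a=e] σ[f=8](T))) ∪ π[w,d](ρ[d/a](ρ[w/z](U)))) → 3

|E| = 3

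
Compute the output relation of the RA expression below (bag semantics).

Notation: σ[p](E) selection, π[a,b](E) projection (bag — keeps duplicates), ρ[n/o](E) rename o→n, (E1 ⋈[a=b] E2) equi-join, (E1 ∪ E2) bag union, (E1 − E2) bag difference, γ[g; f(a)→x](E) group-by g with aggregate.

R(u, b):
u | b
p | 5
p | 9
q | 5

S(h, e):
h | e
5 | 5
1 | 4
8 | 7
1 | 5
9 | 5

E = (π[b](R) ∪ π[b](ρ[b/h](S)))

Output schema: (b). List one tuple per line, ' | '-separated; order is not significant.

Per-node cardinality:
  R → 3
  π[b](R) → 3
  S → 5
  ρ[b/h](S) → 5
  π[b](ρ[b/h](S)) → 5
  (π[b](R) ∪ π[b](ρ[b/h](S))) → 8

== RESULT ==
b
1
1
5
5
5
8
9
9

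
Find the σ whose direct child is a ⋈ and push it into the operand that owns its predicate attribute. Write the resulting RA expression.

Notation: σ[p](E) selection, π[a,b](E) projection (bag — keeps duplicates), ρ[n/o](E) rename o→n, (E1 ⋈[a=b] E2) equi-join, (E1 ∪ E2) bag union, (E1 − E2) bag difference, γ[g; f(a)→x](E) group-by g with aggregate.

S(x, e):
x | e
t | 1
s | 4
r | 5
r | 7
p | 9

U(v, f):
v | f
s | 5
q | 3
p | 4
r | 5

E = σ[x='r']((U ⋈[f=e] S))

σ filters on x, owned by the right side.
E' = (U ⋈[f=e] σ[x='r'](S))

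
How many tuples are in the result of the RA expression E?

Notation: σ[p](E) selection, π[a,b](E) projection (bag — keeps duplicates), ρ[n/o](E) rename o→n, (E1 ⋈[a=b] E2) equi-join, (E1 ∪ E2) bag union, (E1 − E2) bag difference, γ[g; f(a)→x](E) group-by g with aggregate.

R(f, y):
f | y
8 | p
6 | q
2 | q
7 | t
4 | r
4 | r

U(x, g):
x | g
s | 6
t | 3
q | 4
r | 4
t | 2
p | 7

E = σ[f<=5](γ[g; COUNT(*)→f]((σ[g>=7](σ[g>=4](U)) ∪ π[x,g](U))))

Per-node cardinality:
  U → 6
  σ[g>=4](U) → 4
  σ[g>=7](σ[g>=4](U)) → 1
  U → 6
  π[x,g](U) → 6
  (σ[g>=7](σ[g>=4](U)) ∪ π[x,g](U)) → 7
  γ[g; COUNT(*)→f]((σ[g>=7](σ[g>=4](U)) ∪ π[x,g](U))) → 5
  σ[f<=5](γ[g; COUNT(*)→f]((σ[g>=7](σ[g>=4](U)) ∪ π[x,g](U)))) → 5

|E| = 5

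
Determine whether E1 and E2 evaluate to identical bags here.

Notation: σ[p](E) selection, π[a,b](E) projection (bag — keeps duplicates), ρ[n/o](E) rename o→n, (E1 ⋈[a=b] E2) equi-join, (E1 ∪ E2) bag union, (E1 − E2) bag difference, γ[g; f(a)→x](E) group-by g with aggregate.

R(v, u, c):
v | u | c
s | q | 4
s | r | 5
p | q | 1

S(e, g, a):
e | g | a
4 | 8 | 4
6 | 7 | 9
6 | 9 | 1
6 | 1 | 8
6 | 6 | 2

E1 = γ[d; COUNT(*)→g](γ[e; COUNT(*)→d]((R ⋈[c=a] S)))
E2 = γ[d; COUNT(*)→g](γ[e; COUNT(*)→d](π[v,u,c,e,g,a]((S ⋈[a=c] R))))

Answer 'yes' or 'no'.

E1 subexpression sizes:
  R → 3
  S → 5
  (R ⋈[c=a] S) → 2
  γ[e; COUNT(*)→d]((R ⋈[c=a] S)) → 2
  γ[d; COUNT(*)→g](γ[e; COUNT(*)→d]((R ⋈[c=a] S))) → 1
E2 subexpression sizes:
  S → 5
  R → 3
  (S ⋈[a=c] R) → 2
  π[v,u,c,e,g,a]((S ⋈[a=c] R)) → 2
  γ[e; COUNT(*)→d](π[v,u,c,e,g,a]((S ⋈[a=c] R))) → 2
  γ[d; COUNT(*)→g](γ[e; COUNT(*)→d](π[v,u,c,e,g,a]((S ⋈[a=c] R)))) → 1

E1 and E2 produce the same multiset:
d | g
1 | 2

yes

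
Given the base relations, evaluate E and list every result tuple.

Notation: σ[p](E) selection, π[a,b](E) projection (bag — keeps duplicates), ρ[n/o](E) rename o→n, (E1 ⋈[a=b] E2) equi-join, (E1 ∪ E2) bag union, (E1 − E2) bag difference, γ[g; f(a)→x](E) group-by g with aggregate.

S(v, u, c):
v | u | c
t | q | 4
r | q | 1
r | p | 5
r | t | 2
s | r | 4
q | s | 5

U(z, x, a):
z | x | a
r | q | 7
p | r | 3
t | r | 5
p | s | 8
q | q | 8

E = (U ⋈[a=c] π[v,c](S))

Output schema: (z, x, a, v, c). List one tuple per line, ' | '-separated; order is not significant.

Subexpression sizes:
  U → 5
  S → 6
  π[v,c](S) → 6
  (U ⋈[a=c] π[v,c](S)) → 2

== RESULT ==
z | x | a | v | c
t | r | 5 | q | 5
t | r | 5 | r | 5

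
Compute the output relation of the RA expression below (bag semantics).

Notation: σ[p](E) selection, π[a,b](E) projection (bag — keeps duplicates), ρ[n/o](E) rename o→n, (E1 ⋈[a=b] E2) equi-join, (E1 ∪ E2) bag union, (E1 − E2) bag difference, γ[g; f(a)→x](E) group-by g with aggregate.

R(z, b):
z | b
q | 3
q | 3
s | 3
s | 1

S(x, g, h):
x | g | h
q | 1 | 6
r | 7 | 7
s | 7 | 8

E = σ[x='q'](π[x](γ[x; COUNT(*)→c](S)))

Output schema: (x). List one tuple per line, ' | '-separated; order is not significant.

Stepwise |·|:
  S → 3
  γ[x; COUNT(*)→c](S) → 3
  π[x](γ[x; COUNT(*)→c](S)) → 3
  σ[x='q'](π[x](γ[x; COUNT(*)→c](S))) → 1

== RESULT ==
x
q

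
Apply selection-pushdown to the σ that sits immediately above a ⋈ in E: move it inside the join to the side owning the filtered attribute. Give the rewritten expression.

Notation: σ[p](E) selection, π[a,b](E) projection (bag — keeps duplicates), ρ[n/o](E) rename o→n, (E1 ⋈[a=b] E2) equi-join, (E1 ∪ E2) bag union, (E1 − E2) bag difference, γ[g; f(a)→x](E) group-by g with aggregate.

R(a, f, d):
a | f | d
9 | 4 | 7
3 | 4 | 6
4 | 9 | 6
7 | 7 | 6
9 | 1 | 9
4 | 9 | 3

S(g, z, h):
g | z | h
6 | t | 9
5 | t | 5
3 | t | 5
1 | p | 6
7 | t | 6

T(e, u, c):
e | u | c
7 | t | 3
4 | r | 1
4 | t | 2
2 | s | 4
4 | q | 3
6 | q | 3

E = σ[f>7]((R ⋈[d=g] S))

σ filters on f, owned by the left side.
E' = (σ[f>7](R) ⋈[d=g] S)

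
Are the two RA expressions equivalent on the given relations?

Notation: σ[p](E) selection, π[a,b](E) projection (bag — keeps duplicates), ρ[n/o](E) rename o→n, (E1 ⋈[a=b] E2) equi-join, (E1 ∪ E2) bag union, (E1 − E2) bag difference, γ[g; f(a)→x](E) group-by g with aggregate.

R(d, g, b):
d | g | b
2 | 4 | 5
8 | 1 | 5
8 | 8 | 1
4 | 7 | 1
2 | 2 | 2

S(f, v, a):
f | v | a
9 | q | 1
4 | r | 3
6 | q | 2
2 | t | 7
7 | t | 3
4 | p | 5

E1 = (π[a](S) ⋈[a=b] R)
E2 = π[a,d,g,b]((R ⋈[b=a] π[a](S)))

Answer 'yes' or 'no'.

E1 per-node cardinality:
  S → 6
  π[a](S) → 6
  R → 5
  (π[a](S) ⋈[a=b] R) → 5
E2 per-node cardinality:
  R → 5
  S → 6
  π[a](S) → 6
  (R ⋈[b=a] π[a](S)) → 5
  π[a,d,g,b]((R ⋈[b=a] π[a](S))) → 5

E1 and E2 produce the same multiset:
a | d | g | b
1 | 4 | 7 | 1
1 | 8 | 8 | 1
2 | 2 | 2 | 2
5 | 2 | 4 | 5
5 | 8 | 1 | 5

yes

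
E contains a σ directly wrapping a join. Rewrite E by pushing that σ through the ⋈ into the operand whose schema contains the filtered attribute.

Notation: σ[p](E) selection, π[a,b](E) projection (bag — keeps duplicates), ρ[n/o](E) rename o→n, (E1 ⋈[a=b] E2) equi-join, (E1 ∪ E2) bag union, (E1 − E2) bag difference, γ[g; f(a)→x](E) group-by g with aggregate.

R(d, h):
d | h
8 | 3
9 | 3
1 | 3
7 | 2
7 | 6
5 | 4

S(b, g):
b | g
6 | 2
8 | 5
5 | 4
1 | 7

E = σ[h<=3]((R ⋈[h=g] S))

σ filters on h, owned by the left side.
E' = (σ[h<=3](R) ⋈[h=g] S)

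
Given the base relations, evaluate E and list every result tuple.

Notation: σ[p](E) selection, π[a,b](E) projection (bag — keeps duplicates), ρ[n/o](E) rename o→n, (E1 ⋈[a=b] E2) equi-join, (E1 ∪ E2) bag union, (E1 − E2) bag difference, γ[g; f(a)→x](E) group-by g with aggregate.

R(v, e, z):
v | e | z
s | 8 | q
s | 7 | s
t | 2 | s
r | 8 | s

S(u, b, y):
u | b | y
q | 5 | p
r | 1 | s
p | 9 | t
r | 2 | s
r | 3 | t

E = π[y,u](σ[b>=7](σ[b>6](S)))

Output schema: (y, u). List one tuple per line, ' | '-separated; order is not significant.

Stepwise |·|:
  S → 5
  σ[b>6](S) → 1
  σ[b>=7](σ[b>6](S)) → 1
  π[y,u](σ[b>=7](σ[b>6](S))) → 1

== RESULT ==
y | u
t | p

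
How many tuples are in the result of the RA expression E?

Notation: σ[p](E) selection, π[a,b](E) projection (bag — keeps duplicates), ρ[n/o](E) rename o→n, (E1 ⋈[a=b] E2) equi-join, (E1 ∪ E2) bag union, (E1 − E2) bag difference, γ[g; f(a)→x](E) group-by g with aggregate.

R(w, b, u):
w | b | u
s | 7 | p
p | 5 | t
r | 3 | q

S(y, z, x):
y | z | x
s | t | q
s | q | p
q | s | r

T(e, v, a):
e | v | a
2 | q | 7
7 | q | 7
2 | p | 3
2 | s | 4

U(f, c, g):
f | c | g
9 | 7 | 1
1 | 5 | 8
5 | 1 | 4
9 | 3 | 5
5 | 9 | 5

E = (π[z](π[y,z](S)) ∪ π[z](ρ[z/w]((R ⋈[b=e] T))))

Per-node cardinality:
  S → 3
  π[y,z](S) → 3
  π[z](π[y,z](S)) → 3
  R → 3
  T → 4
  (R ⋈[b=e] T) → 1
  ρ[z/w]((R ⋈[b=e] T)) → 1
  π[z](ρ[z/w]((R ⋈[b=e] T))) → 1
  (π[z](π[y,z](S)) ∪ π[z](ρ[z/w]((R ⋈[b=e] T)))) → 4

|E| = 4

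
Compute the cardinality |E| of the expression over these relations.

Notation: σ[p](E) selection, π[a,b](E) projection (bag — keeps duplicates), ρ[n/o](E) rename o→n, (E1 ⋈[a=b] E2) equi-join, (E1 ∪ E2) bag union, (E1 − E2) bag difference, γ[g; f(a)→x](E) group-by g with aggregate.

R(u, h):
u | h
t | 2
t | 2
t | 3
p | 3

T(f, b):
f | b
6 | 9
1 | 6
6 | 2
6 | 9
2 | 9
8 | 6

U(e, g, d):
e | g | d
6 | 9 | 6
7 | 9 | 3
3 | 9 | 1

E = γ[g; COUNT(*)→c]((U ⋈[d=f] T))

Row counts bottom-up:
  U → 3
  T → 6
  (U ⋈[d=f] T) → 4
  γ[g; COUNT(*)→c]((U ⋈[d=f] T)) → 1

|E| = 1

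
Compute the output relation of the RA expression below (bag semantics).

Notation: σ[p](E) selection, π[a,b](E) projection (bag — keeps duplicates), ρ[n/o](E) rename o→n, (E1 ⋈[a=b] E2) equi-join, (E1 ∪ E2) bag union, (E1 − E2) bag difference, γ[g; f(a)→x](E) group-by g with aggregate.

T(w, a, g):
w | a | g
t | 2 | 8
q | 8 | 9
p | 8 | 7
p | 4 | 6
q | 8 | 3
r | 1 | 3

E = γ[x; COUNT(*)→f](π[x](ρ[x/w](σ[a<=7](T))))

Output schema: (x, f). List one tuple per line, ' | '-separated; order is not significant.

Row counts bottom-up:
  T → 6
  σ[a<=7](T) → 3
  ρ[x/w](σ[a<=7](T)) → 3
  π[x](ρ[x/w](σ[a<=7](T))) → 3
  γ[x; COUNT(*)→f](π[x](ρ[x/w](σ[a<=7](T)))) → 3

== RESULT ==
x | f
p | 1
r | 1
t | 1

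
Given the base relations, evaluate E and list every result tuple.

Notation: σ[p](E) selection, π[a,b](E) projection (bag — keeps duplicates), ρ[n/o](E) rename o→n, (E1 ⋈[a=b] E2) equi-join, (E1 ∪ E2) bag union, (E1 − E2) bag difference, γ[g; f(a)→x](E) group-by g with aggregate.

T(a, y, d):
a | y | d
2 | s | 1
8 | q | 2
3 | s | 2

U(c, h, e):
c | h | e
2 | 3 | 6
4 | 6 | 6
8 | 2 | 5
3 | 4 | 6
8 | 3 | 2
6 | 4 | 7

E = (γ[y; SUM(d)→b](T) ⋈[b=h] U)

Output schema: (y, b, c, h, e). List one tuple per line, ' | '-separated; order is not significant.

Subexpression sizes:
  T → 3
  γ[y; SUM(d)→b](T) → 2
  U → 6
  (γ[y; SUM(d)→b](T) ⋈[b=h] U) → 3

== RESULT ==
y | b | c | h | e
q | 2 | 8 | 2 | 5
s | 3 | 2 | 3 | 6
s | 3 | 8 | 3 | 2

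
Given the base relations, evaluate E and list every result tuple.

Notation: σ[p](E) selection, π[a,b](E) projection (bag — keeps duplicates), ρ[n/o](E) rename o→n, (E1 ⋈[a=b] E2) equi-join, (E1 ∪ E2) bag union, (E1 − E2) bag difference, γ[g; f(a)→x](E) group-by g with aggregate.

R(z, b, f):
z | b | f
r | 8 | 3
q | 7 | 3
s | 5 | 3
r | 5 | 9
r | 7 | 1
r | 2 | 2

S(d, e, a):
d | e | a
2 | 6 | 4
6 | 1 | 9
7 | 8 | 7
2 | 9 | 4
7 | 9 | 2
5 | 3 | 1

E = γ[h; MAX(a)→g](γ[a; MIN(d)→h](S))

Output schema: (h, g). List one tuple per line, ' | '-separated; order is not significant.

Stepwise |·|:
  S → 6
  γ[a; MIN(d)→h](S) → 5
  γ[h; MAX(a)→g](γ[a; MIN(d)→h](S)) → 4

== RESULT ==
h | g
2 | 4
5 | 1
6 | 9
7 | 7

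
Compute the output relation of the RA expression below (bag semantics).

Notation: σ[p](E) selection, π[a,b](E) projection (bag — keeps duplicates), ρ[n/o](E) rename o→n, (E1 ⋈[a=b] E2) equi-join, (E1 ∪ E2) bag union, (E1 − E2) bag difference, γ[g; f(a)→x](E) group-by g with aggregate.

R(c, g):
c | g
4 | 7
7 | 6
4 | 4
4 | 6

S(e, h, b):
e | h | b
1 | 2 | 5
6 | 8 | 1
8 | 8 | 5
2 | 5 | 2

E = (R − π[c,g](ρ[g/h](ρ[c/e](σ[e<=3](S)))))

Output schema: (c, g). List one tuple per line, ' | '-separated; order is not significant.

Row counts bottom-up:
  R → 4
  S → 4
  σ[e<=3](S) → 2
  ρ[c/e](σ[e<=3](S)) → 2
  ρ[g/h](ρ[c/e](σ[e<=3](S))) → 2
  π[c,g](ρ[g/h](ρ[c/e](σ[e<=3](S)))) → 2
  (R − π[c,g](ρ[g/h](ρ[c/e](σ[e<=3](S))))) → 4

== RESULT ==
c | g
4 | 4
4 | 6
4 | 7
7 | 6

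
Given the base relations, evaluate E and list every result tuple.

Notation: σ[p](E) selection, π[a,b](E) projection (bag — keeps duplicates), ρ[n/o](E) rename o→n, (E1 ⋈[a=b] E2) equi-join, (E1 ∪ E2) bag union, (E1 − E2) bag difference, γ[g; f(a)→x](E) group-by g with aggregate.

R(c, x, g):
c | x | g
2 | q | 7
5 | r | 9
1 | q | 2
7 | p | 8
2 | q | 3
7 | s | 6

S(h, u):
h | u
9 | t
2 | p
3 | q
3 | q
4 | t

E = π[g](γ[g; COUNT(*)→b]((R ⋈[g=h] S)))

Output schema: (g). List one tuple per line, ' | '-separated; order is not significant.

Row counts bottom-up:
  R → 6
  S → 5
  (R ⋈[g=h] S) → 4
  γ[g; COUNT(*)→b]((R ⋈[g=h] S)) → 3
  π[g](γ[g; COUNT(*)→b]((R ⋈[g=h] S))) → 3

== RESULT ==
g
2
3
9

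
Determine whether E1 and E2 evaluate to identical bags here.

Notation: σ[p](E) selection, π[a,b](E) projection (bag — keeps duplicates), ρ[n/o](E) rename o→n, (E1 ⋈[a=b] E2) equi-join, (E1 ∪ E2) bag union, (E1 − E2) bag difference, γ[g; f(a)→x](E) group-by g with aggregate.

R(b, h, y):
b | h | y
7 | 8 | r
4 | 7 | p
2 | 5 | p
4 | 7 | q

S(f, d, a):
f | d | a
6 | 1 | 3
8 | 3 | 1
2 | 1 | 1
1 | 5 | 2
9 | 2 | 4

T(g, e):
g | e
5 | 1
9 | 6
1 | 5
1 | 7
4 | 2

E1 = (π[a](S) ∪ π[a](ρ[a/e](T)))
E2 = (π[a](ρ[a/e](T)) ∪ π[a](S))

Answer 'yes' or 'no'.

E1 stepwise |·|:
  S → 5
  π[a](S) → 5
  T → 5
  ρ[a/e](T) → 5
  π[a](ρ[a/e](T)) → 5
  (π[a](S) ∪ π[a](ρ[a/e](T))) → 10
E2 stepwise |·|:
  T → 5
  ρ[a/e](T) → 5
  π[a](ρ[a/e](T)) → 5
  S → 5
  π[a](S) → 5
  (π[a](ρ[a/e](T)) ∪ π[a](S)) → 10

E1 and E2 produce the same multiset:
a
1
1
1
2
2
3
4
5
6
7

yes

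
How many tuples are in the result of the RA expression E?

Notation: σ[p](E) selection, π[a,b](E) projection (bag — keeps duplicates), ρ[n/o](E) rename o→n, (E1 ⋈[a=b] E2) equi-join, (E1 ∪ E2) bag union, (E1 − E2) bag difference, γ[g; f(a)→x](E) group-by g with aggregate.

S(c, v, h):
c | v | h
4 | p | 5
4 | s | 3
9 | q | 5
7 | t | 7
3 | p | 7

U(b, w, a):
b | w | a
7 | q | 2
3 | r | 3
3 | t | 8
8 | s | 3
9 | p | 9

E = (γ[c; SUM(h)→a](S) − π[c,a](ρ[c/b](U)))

Row counts bottom-up:
  S → 5
  γ[c; SUM(h)→a](S) → 4
  U → 5
  ρ[c/b](U) → 5
  π[c,a](ρ[c/b](U)) → 5
  (γ[c; SUM(h)→a](S) − π[c,a](ρ[c/b](U))) → 4

|E| = 4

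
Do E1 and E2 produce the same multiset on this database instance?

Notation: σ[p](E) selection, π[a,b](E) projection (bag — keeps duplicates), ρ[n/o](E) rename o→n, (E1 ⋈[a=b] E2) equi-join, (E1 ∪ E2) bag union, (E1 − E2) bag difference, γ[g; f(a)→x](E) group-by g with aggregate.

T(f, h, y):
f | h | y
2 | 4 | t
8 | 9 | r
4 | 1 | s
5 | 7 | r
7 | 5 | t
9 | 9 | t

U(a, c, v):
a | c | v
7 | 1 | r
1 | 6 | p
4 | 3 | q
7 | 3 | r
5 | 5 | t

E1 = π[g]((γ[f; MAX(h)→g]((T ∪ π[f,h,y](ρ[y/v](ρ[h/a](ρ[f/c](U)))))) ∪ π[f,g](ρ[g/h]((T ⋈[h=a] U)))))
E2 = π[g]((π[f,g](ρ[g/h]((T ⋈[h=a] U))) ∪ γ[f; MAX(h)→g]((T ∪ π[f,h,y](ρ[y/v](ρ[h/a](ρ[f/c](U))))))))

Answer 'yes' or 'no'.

E1 per-node cardinality:
  T → 6
  U → 5
  ρ[f/c](U) → 5
  ρ[h/a](ρ[f/c](U)) → 5
  ρ[y/v](ρ[h/a](ρ[f/c](U))) → 5
  π[f,h,y](ρ[y/v](ρ[h/a](ρ[f/c](U)))) → 5
  (T ∪ π[f,h,y](ρ[y/v](ρ[h/a](ρ[f/c](U))))) → 11
  γ[f; MAX(h)→g]((T ∪ π[f,h,y](ρ[y/v](ρ[h/a](ρ[f/c](U)))))) → 9
  T → 6
  U → 5
  (T ⋈[h=a] U) → 5
  ρ[g/h]((T ⋈[h=a] U)) → 5
  π[f,g](ρ[g/h]((T ⋈[h=a] U))) → 5
  (γ[f; MAX(h)→g]((T ∪ π[f,h,y](ρ[y/v](ρ[h/a](ρ[f/c](U)))))) ∪ π[f,g](ρ[g/h]((T ⋈[h=a] U)))) → 14
  π[g]((γ[f; MAX(h)→g]((T ∪ π[f,h,y](ρ[y/v](ρ[h/a](ρ[f/c](U)))))) ∪ π[f,g](ρ[g/h]((T ⋈[h=a] U))))) → 14
E2 per-node cardinality:
  T → 6
  U → 5
  (T ⋈[h=a] U) → 5
  ρ[g/h]((T ⋈[h=a] U)) → 5
  π[f,g](ρ[g/h]((T ⋈[h=a] U))) → 5
  T → 6
  U → 5
  ρ[f/c](U) → 5
  ρ[h/a](ρ[f/c](U)) → 5
  ρ[y/v](ρ[h/a](ρ[f/c](U))) → 5
  π[f,h,y](ρ[y/v](ρ[h/a](ρ[f/c](U)))) → 5
  (T ∪ π[f,h,y](ρ[y/v](ρ[h/a](ρ[f/c](U))))) → 11
  γ[f; MAX(h)→g]((T ∪ π[f,h,y](ρ[y/v](ρ[h/a](ρ[f/c](U)))))) → 9
  (π[f,g](ρ[g/h]((T ⋈[h=a] U))) ∪ γ[f; MAX(h)→g]((T ∪ π[f,h,y](ρ[y/v](ρ[h/a](ρ[f/c](U))))))) → 14
  π[g]((π[f,g](ρ[g/h]((T ⋈[h=a] U))) ∪ γ[f; MAX(h)→g]((T ∪ π[f,h,y](ρ[y/v](ρ[h/a](ρ[f/c](U)))))))) → 14

E1 and E2 produce the same multiset:
g
1
1
1
4
4
5
5
7
7
7
7
7
9
9

yes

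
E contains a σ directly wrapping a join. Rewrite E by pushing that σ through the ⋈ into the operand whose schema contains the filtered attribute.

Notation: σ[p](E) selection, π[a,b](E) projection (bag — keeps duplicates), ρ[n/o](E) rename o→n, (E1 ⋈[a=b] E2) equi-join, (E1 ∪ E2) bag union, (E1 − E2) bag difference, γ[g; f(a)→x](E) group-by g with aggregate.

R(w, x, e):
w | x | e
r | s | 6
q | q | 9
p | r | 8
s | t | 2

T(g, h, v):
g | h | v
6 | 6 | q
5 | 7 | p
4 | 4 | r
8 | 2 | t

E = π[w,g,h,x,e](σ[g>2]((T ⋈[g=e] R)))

σ filters on g, owned by the left side.
E' = π[w,g,h,x,e]((σ[g>2](T) ⋈[g=e] R))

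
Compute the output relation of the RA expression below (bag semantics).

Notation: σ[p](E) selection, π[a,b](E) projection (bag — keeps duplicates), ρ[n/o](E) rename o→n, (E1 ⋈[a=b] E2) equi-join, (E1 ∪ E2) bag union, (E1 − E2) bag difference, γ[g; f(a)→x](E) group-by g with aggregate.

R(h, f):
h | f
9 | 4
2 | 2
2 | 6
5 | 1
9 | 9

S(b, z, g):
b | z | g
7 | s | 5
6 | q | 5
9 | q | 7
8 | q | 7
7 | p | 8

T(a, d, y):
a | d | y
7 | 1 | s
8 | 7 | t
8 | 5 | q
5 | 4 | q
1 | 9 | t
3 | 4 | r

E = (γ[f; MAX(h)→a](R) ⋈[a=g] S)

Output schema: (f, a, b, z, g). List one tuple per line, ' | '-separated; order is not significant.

Stepwise |·|:
  R → 5
  γ[f; MAX(h)→a](R) → 5
  S → 5
  (γ[f; MAX(h)→a](R) ⋈[a=g] S) → 2

== RESULT ==
f | a | b | z | g
1 | 5 | 6 | q | 5
1 | 5 | 7 | s | 5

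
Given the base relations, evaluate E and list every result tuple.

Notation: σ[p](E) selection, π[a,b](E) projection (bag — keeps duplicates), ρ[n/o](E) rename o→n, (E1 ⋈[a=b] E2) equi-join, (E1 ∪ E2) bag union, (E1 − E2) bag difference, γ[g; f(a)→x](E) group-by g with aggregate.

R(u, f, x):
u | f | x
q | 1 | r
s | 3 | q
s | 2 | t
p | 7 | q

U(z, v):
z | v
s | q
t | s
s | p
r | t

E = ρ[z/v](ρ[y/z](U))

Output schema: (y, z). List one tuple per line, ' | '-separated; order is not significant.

Row counts bottom-up:
  U → 4
  ρ[y/z](U) → 4
  ρ[z/v](ρ[y/z](U)) → 4

== RESULT ==
y | z
r | t
s | p
s | q
t | s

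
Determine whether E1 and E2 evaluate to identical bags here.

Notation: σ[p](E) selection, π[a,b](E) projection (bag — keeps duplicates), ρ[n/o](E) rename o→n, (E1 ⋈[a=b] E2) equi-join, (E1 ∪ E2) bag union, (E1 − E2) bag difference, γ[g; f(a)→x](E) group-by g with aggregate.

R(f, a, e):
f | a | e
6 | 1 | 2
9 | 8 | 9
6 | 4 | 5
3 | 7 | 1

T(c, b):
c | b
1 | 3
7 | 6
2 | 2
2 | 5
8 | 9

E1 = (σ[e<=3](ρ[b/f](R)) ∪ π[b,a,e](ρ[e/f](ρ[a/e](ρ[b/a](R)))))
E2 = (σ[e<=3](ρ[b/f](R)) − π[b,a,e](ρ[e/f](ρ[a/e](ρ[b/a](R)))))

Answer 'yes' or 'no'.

E1 stepwise |·|:
  R → 4
  ρ[b/f](R) → 4
  σ[e<=3](ρ[b/f](R)) → 2
  R → 4
  ρ[b/a](R) → 4
  ρ[a/e](ρ[b/a](R)) → 4
  ρ[e/f](ρ[a/e](ρ[b/a](R))) → 4
  π[b,a,e](ρ[e/f](ρ[a/e](ρ[b/a](R)))) → 4
  (σ[e<=3](ρ[b/f](R)) ∪ π[b,a,e](ρ[e/f](ρ[a/e](ρ[b/a](R))))) → 6
E2 stepwise |·|:
  R → 4
  ρ[b/f](R) → 4
  σ[e<=3](ρ[b/f](R)) → 2
  R → 4
  ρ[b/a](R) → 4
  ρ[a/e](ρ[b/a](R)) → 4
  ρ[e/f](ρ[a/e](ρ[b/a](R))) → 4
  π[b,a,e](ρ[e/f](ρ[a/e](ρ[b/a](R)))) → 4
  (σ[e<=3](ρ[b/f](R)) − π[b,a,e](ρ[e/f](ρ[a/e](ρ[b/a](R))))) → 2

E1 result:
b | a | e
1 | 2 | 6
3 | 7 | 1
4 | 5 | 6
6 | 1 | 2
7 | 1 | 3
8 | 9 | 9
E2 result:
b | a | e
3 | 7 | 1
6 | 1 | 2
Witness: (7, 1, 3) appears 1× in E1 but 0× in E2.

no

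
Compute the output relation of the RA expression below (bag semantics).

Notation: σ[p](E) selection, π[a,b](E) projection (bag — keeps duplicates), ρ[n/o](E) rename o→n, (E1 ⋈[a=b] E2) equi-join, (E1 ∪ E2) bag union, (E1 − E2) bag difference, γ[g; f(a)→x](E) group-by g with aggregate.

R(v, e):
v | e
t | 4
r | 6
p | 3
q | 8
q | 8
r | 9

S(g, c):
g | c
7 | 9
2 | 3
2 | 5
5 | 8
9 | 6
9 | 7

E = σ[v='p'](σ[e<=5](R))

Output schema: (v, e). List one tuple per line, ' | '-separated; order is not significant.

Per-node cardinality:
  R → 6
  σ[e<=5](R) → 2
  σ[v='p'](σ[e<=5](R)) → 1

== RESULT ==
v | e
p | 3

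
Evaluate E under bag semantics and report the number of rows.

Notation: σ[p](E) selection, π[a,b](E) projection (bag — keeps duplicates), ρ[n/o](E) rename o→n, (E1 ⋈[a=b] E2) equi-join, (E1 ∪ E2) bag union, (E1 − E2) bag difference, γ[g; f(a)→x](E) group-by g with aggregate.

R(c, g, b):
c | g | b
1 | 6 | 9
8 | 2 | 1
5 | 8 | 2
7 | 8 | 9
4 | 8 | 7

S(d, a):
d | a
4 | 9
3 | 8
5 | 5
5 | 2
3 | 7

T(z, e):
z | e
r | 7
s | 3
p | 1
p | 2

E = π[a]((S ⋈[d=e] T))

Row counts bottom-up:
  S → 5
  T → 4
  (S ⋈[d=e] T) → 2
  π[a]((S ⋈[d=e] T)) → 2

|E| = 2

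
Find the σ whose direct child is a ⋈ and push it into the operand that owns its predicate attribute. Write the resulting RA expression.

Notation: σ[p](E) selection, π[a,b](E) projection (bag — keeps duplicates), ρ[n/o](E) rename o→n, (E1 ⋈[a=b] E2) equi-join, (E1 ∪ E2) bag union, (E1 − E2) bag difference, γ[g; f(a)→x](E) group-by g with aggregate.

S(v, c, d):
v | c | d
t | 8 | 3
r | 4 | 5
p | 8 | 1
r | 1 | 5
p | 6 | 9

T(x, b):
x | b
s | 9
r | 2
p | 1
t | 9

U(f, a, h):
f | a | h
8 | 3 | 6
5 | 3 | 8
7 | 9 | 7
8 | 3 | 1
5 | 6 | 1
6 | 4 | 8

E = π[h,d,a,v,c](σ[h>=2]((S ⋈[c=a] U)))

σ filters on h, owned by the right side.
E' = π[h,d,a,v,c]((S ⋈[c=a] σ[h>=2](U)))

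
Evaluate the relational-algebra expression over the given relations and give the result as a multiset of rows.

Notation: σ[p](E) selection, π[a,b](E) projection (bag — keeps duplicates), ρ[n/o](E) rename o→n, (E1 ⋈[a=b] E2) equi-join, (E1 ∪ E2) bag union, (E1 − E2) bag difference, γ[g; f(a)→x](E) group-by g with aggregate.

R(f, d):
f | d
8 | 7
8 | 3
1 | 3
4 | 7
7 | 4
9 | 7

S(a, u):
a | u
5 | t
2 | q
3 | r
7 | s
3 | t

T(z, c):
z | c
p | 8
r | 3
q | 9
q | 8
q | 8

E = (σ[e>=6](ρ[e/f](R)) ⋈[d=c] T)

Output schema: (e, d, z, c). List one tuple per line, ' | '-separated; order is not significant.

Per-node cardinality:
  R → 6
  ρ[e/f](R) → 6
  σ[e>=6](ρ[e/f](R)) → 4
  T → 5
  (σ[e>=6](ρ[e/f](R)) ⋈[d=c] T) → 1

== RESULT ==
e | d | z | c
8 | 3 | r | 3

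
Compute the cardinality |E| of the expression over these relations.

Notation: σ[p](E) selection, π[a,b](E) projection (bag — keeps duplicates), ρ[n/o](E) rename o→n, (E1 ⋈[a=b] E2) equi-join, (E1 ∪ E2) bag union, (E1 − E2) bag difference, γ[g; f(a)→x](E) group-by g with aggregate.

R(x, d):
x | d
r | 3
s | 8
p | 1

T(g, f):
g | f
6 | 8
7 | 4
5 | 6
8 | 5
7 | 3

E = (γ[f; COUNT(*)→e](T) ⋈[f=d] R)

Row counts bottom-up:
  T → 5
  γ[f; COUNT(*)→e](T) → 5
  R → 3
  (γ[f; COUNT(*)→e](T) ⋈[f=d] R) → 2

|E| = 2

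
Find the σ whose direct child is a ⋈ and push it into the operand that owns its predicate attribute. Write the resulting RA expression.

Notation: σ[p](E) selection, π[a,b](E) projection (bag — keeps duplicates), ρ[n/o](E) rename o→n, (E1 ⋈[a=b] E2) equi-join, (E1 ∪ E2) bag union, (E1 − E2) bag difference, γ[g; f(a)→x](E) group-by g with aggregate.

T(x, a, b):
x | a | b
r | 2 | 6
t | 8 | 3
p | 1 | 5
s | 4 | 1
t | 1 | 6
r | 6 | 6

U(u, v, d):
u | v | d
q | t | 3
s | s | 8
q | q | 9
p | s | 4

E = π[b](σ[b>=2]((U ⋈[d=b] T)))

σ filters on b, owned by the right side.
E' = π[b]((U ⋈[d=b] σ[b>=2](T)))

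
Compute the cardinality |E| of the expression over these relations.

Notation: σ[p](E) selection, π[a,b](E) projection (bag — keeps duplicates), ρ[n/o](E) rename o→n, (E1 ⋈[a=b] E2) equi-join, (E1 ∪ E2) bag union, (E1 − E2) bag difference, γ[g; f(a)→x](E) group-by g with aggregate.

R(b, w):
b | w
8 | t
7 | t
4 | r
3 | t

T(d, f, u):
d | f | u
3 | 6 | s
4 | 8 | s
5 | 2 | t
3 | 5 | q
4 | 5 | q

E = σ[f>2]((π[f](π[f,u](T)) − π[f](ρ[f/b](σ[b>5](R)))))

Stepwise |·|:
  T → 5
  π[f,u](T) → 5
  π[f](π[f,u](T)) → 5
  R → 4
  σ[b>5](R) → 2
  ρ[f/b](σ[b>5](R)) → 2
  π[f](ρ[f/b](σ[b>5](R))) → 2
  (π[f](π[f,u](T)) − π[f](ρ[f/b](σ[b>5](R)))) → 4
  σ[f>2]((π[f](π[f,u](T)) − π[f](ρ[f/b](σ[b>5](R))))) → 3

|E| = 3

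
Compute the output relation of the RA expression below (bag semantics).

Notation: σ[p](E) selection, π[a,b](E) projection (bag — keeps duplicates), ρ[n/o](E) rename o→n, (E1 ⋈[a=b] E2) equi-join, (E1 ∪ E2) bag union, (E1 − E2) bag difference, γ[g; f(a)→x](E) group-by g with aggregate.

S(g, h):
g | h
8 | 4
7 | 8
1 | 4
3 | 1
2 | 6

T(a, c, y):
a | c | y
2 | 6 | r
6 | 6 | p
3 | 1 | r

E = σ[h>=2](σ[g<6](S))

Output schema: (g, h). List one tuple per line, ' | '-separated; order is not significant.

Stepwise |·|:
  S → 5
  σ[g<6](S) → 3
  σ[h>=2](σ[g<6](S)) → 2

== RESULT ==
g | h
1 | 4
2 | 6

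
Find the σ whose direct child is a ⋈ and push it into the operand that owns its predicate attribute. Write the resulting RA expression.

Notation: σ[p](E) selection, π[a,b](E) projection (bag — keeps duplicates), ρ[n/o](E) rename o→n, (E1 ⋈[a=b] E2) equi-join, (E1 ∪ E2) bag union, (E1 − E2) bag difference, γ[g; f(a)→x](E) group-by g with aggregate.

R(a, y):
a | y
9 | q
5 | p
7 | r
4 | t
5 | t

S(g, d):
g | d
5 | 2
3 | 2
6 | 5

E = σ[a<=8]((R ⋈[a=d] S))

σ filters on a, owned by the left side.
E' = (σ[a<=8](R) ⋈[a=d] S)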